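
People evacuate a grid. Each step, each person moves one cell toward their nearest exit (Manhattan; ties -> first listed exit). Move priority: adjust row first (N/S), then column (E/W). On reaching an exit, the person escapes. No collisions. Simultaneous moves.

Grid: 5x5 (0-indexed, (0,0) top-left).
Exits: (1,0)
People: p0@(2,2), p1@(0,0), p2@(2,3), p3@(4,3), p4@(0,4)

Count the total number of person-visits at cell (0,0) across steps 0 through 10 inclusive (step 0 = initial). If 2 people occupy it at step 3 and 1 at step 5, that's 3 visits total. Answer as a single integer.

Step 0: p0@(2,2) p1@(0,0) p2@(2,3) p3@(4,3) p4@(0,4) -> at (0,0): 1 [p1], cum=1
Step 1: p0@(1,2) p1@ESC p2@(1,3) p3@(3,3) p4@(1,4) -> at (0,0): 0 [-], cum=1
Step 2: p0@(1,1) p1@ESC p2@(1,2) p3@(2,3) p4@(1,3) -> at (0,0): 0 [-], cum=1
Step 3: p0@ESC p1@ESC p2@(1,1) p3@(1,3) p4@(1,2) -> at (0,0): 0 [-], cum=1
Step 4: p0@ESC p1@ESC p2@ESC p3@(1,2) p4@(1,1) -> at (0,0): 0 [-], cum=1
Step 5: p0@ESC p1@ESC p2@ESC p3@(1,1) p4@ESC -> at (0,0): 0 [-], cum=1
Step 6: p0@ESC p1@ESC p2@ESC p3@ESC p4@ESC -> at (0,0): 0 [-], cum=1
Total visits = 1

Answer: 1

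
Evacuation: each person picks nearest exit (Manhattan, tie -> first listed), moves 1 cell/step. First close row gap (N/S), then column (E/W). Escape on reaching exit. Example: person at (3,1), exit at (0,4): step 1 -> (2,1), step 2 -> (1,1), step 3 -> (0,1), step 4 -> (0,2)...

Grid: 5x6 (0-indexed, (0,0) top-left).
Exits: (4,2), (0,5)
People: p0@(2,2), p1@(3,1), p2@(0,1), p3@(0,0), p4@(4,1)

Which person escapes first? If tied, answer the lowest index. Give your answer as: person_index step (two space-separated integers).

Answer: 4 1

Derivation:
Step 1: p0:(2,2)->(3,2) | p1:(3,1)->(4,1) | p2:(0,1)->(0,2) | p3:(0,0)->(0,1) | p4:(4,1)->(4,2)->EXIT
Step 2: p0:(3,2)->(4,2)->EXIT | p1:(4,1)->(4,2)->EXIT | p2:(0,2)->(0,3) | p3:(0,1)->(0,2) | p4:escaped
Step 3: p0:escaped | p1:escaped | p2:(0,3)->(0,4) | p3:(0,2)->(0,3) | p4:escaped
Step 4: p0:escaped | p1:escaped | p2:(0,4)->(0,5)->EXIT | p3:(0,3)->(0,4) | p4:escaped
Step 5: p0:escaped | p1:escaped | p2:escaped | p3:(0,4)->(0,5)->EXIT | p4:escaped
Exit steps: [2, 2, 4, 5, 1]
First to escape: p4 at step 1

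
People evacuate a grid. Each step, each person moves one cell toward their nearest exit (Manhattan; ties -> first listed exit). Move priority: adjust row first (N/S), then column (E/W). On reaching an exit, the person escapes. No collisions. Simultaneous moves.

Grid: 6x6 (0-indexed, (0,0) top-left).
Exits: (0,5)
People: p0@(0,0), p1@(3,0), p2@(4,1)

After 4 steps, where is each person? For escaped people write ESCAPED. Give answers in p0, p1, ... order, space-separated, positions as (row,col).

Step 1: p0:(0,0)->(0,1) | p1:(3,0)->(2,0) | p2:(4,1)->(3,1)
Step 2: p0:(0,1)->(0,2) | p1:(2,0)->(1,0) | p2:(3,1)->(2,1)
Step 3: p0:(0,2)->(0,3) | p1:(1,0)->(0,0) | p2:(2,1)->(1,1)
Step 4: p0:(0,3)->(0,4) | p1:(0,0)->(0,1) | p2:(1,1)->(0,1)

(0,4) (0,1) (0,1)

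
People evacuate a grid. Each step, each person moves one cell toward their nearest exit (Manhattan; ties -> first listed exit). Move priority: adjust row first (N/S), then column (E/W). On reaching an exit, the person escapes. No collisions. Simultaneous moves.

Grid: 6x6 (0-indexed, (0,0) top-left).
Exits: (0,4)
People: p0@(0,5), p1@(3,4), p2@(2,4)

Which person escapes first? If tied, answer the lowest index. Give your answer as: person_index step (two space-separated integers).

Answer: 0 1

Derivation:
Step 1: p0:(0,5)->(0,4)->EXIT | p1:(3,4)->(2,4) | p2:(2,4)->(1,4)
Step 2: p0:escaped | p1:(2,4)->(1,4) | p2:(1,4)->(0,4)->EXIT
Step 3: p0:escaped | p1:(1,4)->(0,4)->EXIT | p2:escaped
Exit steps: [1, 3, 2]
First to escape: p0 at step 1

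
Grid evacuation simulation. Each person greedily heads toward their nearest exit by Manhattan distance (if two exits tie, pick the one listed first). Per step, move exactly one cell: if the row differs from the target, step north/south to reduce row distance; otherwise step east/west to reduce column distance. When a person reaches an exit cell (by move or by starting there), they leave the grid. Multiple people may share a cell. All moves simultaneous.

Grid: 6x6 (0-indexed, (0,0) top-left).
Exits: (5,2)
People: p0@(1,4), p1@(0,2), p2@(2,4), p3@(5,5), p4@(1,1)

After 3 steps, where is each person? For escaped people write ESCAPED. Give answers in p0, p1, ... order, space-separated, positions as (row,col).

Step 1: p0:(1,4)->(2,4) | p1:(0,2)->(1,2) | p2:(2,4)->(3,4) | p3:(5,5)->(5,4) | p4:(1,1)->(2,1)
Step 2: p0:(2,4)->(3,4) | p1:(1,2)->(2,2) | p2:(3,4)->(4,4) | p3:(5,4)->(5,3) | p4:(2,1)->(3,1)
Step 3: p0:(3,4)->(4,4) | p1:(2,2)->(3,2) | p2:(4,4)->(5,4) | p3:(5,3)->(5,2)->EXIT | p4:(3,1)->(4,1)

(4,4) (3,2) (5,4) ESCAPED (4,1)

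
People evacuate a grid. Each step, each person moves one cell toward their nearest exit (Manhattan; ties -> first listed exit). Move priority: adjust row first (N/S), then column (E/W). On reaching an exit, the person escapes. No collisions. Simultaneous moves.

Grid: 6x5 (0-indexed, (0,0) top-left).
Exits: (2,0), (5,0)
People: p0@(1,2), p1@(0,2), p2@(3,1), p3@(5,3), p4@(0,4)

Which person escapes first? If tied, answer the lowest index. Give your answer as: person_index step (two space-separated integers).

Answer: 2 2

Derivation:
Step 1: p0:(1,2)->(2,2) | p1:(0,2)->(1,2) | p2:(3,1)->(2,1) | p3:(5,3)->(5,2) | p4:(0,4)->(1,4)
Step 2: p0:(2,2)->(2,1) | p1:(1,2)->(2,2) | p2:(2,1)->(2,0)->EXIT | p3:(5,2)->(5,1) | p4:(1,4)->(2,4)
Step 3: p0:(2,1)->(2,0)->EXIT | p1:(2,2)->(2,1) | p2:escaped | p3:(5,1)->(5,0)->EXIT | p4:(2,4)->(2,3)
Step 4: p0:escaped | p1:(2,1)->(2,0)->EXIT | p2:escaped | p3:escaped | p4:(2,3)->(2,2)
Step 5: p0:escaped | p1:escaped | p2:escaped | p3:escaped | p4:(2,2)->(2,1)
Step 6: p0:escaped | p1:escaped | p2:escaped | p3:escaped | p4:(2,1)->(2,0)->EXIT
Exit steps: [3, 4, 2, 3, 6]
First to escape: p2 at step 2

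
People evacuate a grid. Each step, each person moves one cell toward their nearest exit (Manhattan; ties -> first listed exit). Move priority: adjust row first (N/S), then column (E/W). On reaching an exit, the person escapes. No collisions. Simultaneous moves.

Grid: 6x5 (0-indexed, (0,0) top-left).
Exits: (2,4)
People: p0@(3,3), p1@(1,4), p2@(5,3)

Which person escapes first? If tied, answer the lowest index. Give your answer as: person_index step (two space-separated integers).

Step 1: p0:(3,3)->(2,3) | p1:(1,4)->(2,4)->EXIT | p2:(5,3)->(4,3)
Step 2: p0:(2,3)->(2,4)->EXIT | p1:escaped | p2:(4,3)->(3,3)
Step 3: p0:escaped | p1:escaped | p2:(3,3)->(2,3)
Step 4: p0:escaped | p1:escaped | p2:(2,3)->(2,4)->EXIT
Exit steps: [2, 1, 4]
First to escape: p1 at step 1

Answer: 1 1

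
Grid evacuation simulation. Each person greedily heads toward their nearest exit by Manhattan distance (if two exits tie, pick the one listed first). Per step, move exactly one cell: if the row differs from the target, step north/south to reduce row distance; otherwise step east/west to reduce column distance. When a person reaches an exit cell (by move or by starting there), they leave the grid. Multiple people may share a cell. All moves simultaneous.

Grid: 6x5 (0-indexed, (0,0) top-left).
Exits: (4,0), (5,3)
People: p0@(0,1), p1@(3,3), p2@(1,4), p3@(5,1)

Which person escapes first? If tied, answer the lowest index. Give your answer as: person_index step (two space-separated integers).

Answer: 1 2

Derivation:
Step 1: p0:(0,1)->(1,1) | p1:(3,3)->(4,3) | p2:(1,4)->(2,4) | p3:(5,1)->(4,1)
Step 2: p0:(1,1)->(2,1) | p1:(4,3)->(5,3)->EXIT | p2:(2,4)->(3,4) | p3:(4,1)->(4,0)->EXIT
Step 3: p0:(2,1)->(3,1) | p1:escaped | p2:(3,4)->(4,4) | p3:escaped
Step 4: p0:(3,1)->(4,1) | p1:escaped | p2:(4,4)->(5,4) | p3:escaped
Step 5: p0:(4,1)->(4,0)->EXIT | p1:escaped | p2:(5,4)->(5,3)->EXIT | p3:escaped
Exit steps: [5, 2, 5, 2]
First to escape: p1 at step 2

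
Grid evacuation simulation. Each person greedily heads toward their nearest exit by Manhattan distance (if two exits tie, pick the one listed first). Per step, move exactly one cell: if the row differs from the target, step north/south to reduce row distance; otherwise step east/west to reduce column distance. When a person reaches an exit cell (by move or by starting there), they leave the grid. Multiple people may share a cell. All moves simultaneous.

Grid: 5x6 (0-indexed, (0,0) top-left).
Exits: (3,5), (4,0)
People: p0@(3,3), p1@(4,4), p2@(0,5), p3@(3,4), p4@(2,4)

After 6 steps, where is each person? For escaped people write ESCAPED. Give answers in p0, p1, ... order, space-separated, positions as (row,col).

Step 1: p0:(3,3)->(3,4) | p1:(4,4)->(3,4) | p2:(0,5)->(1,5) | p3:(3,4)->(3,5)->EXIT | p4:(2,4)->(3,4)
Step 2: p0:(3,4)->(3,5)->EXIT | p1:(3,4)->(3,5)->EXIT | p2:(1,5)->(2,5) | p3:escaped | p4:(3,4)->(3,5)->EXIT
Step 3: p0:escaped | p1:escaped | p2:(2,5)->(3,5)->EXIT | p3:escaped | p4:escaped

ESCAPED ESCAPED ESCAPED ESCAPED ESCAPED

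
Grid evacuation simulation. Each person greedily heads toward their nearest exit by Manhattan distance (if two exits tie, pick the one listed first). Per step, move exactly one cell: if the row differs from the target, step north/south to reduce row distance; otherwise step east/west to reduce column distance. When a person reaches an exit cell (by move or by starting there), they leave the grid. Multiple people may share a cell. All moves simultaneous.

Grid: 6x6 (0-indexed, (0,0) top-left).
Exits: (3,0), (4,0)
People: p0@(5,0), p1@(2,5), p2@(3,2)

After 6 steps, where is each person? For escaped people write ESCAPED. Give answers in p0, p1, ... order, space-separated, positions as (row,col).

Step 1: p0:(5,0)->(4,0)->EXIT | p1:(2,5)->(3,5) | p2:(3,2)->(3,1)
Step 2: p0:escaped | p1:(3,5)->(3,4) | p2:(3,1)->(3,0)->EXIT
Step 3: p0:escaped | p1:(3,4)->(3,3) | p2:escaped
Step 4: p0:escaped | p1:(3,3)->(3,2) | p2:escaped
Step 5: p0:escaped | p1:(3,2)->(3,1) | p2:escaped
Step 6: p0:escaped | p1:(3,1)->(3,0)->EXIT | p2:escaped

ESCAPED ESCAPED ESCAPED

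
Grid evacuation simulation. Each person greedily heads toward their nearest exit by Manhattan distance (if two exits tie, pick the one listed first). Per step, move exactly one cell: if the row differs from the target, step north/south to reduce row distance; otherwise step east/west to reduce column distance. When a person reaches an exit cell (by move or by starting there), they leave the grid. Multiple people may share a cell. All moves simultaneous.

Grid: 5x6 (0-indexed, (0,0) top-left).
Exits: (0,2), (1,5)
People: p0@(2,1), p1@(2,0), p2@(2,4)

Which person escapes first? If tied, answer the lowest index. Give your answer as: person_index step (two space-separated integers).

Step 1: p0:(2,1)->(1,1) | p1:(2,0)->(1,0) | p2:(2,4)->(1,4)
Step 2: p0:(1,1)->(0,1) | p1:(1,0)->(0,0) | p2:(1,4)->(1,5)->EXIT
Step 3: p0:(0,1)->(0,2)->EXIT | p1:(0,0)->(0,1) | p2:escaped
Step 4: p0:escaped | p1:(0,1)->(0,2)->EXIT | p2:escaped
Exit steps: [3, 4, 2]
First to escape: p2 at step 2

Answer: 2 2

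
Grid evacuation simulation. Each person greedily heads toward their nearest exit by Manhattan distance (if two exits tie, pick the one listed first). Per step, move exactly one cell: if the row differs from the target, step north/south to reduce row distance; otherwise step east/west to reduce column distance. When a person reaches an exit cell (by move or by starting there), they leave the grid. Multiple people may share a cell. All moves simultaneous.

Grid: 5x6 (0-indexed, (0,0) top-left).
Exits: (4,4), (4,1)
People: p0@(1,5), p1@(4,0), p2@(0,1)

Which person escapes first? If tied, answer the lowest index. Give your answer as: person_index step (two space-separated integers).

Answer: 1 1

Derivation:
Step 1: p0:(1,5)->(2,5) | p1:(4,0)->(4,1)->EXIT | p2:(0,1)->(1,1)
Step 2: p0:(2,5)->(3,5) | p1:escaped | p2:(1,1)->(2,1)
Step 3: p0:(3,5)->(4,5) | p1:escaped | p2:(2,1)->(3,1)
Step 4: p0:(4,5)->(4,4)->EXIT | p1:escaped | p2:(3,1)->(4,1)->EXIT
Exit steps: [4, 1, 4]
First to escape: p1 at step 1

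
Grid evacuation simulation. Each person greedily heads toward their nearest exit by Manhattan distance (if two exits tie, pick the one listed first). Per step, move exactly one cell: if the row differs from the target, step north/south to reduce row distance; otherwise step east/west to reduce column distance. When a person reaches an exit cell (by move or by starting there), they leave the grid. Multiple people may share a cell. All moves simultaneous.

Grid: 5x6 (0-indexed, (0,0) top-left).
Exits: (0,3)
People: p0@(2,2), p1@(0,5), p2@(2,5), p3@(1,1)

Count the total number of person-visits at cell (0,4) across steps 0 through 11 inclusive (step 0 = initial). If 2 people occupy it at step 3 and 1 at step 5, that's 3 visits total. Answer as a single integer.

Step 0: p0@(2,2) p1@(0,5) p2@(2,5) p3@(1,1) -> at (0,4): 0 [-], cum=0
Step 1: p0@(1,2) p1@(0,4) p2@(1,5) p3@(0,1) -> at (0,4): 1 [p1], cum=1
Step 2: p0@(0,2) p1@ESC p2@(0,5) p3@(0,2) -> at (0,4): 0 [-], cum=1
Step 3: p0@ESC p1@ESC p2@(0,4) p3@ESC -> at (0,4): 1 [p2], cum=2
Step 4: p0@ESC p1@ESC p2@ESC p3@ESC -> at (0,4): 0 [-], cum=2
Total visits = 2

Answer: 2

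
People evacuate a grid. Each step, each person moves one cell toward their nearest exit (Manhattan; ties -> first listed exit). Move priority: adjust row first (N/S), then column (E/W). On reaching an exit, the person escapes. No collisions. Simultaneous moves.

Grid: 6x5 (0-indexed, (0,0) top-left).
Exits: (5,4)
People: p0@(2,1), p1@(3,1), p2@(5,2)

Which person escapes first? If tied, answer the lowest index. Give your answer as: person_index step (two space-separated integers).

Answer: 2 2

Derivation:
Step 1: p0:(2,1)->(3,1) | p1:(3,1)->(4,1) | p2:(5,2)->(5,3)
Step 2: p0:(3,1)->(4,1) | p1:(4,1)->(5,1) | p2:(5,3)->(5,4)->EXIT
Step 3: p0:(4,1)->(5,1) | p1:(5,1)->(5,2) | p2:escaped
Step 4: p0:(5,1)->(5,2) | p1:(5,2)->(5,3) | p2:escaped
Step 5: p0:(5,2)->(5,3) | p1:(5,3)->(5,4)->EXIT | p2:escaped
Step 6: p0:(5,3)->(5,4)->EXIT | p1:escaped | p2:escaped
Exit steps: [6, 5, 2]
First to escape: p2 at step 2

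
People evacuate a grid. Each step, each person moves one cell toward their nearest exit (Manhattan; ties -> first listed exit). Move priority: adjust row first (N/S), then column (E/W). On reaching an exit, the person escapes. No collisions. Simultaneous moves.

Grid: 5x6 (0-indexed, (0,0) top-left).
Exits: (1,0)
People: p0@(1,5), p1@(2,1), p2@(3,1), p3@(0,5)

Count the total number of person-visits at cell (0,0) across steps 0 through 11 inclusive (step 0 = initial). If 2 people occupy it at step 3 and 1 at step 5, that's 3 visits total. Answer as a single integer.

Step 0: p0@(1,5) p1@(2,1) p2@(3,1) p3@(0,5) -> at (0,0): 0 [-], cum=0
Step 1: p0@(1,4) p1@(1,1) p2@(2,1) p3@(1,5) -> at (0,0): 0 [-], cum=0
Step 2: p0@(1,3) p1@ESC p2@(1,1) p3@(1,4) -> at (0,0): 0 [-], cum=0
Step 3: p0@(1,2) p1@ESC p2@ESC p3@(1,3) -> at (0,0): 0 [-], cum=0
Step 4: p0@(1,1) p1@ESC p2@ESC p3@(1,2) -> at (0,0): 0 [-], cum=0
Step 5: p0@ESC p1@ESC p2@ESC p3@(1,1) -> at (0,0): 0 [-], cum=0
Step 6: p0@ESC p1@ESC p2@ESC p3@ESC -> at (0,0): 0 [-], cum=0
Total visits = 0

Answer: 0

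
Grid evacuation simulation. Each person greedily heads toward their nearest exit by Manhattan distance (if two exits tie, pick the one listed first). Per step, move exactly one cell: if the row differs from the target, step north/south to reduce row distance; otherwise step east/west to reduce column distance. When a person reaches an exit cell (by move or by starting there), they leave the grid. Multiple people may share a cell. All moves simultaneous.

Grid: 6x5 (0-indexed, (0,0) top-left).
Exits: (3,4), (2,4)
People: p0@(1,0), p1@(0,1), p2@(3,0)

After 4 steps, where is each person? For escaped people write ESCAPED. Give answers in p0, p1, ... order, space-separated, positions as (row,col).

Step 1: p0:(1,0)->(2,0) | p1:(0,1)->(1,1) | p2:(3,0)->(3,1)
Step 2: p0:(2,0)->(2,1) | p1:(1,1)->(2,1) | p2:(3,1)->(3,2)
Step 3: p0:(2,1)->(2,2) | p1:(2,1)->(2,2) | p2:(3,2)->(3,3)
Step 4: p0:(2,2)->(2,3) | p1:(2,2)->(2,3) | p2:(3,3)->(3,4)->EXIT

(2,3) (2,3) ESCAPED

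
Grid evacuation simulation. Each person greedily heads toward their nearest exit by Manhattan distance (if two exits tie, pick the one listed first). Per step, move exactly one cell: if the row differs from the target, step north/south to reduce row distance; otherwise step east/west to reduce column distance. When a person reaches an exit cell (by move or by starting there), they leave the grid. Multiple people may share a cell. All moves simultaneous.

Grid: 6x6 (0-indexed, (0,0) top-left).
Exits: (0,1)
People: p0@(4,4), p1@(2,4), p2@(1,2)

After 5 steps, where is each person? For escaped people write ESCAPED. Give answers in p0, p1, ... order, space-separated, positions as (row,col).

Step 1: p0:(4,4)->(3,4) | p1:(2,4)->(1,4) | p2:(1,2)->(0,2)
Step 2: p0:(3,4)->(2,4) | p1:(1,4)->(0,4) | p2:(0,2)->(0,1)->EXIT
Step 3: p0:(2,4)->(1,4) | p1:(0,4)->(0,3) | p2:escaped
Step 4: p0:(1,4)->(0,4) | p1:(0,3)->(0,2) | p2:escaped
Step 5: p0:(0,4)->(0,3) | p1:(0,2)->(0,1)->EXIT | p2:escaped

(0,3) ESCAPED ESCAPED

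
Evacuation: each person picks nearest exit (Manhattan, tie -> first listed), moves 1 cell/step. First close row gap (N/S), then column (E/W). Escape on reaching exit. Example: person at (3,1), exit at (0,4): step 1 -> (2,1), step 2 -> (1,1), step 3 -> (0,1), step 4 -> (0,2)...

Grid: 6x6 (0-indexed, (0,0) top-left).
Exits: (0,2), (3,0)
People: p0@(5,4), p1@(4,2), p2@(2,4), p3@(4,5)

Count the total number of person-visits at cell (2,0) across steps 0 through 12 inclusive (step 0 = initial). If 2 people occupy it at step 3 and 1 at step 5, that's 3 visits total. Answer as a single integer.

Step 0: p0@(5,4) p1@(4,2) p2@(2,4) p3@(4,5) -> at (2,0): 0 [-], cum=0
Step 1: p0@(4,4) p1@(3,2) p2@(1,4) p3@(3,5) -> at (2,0): 0 [-], cum=0
Step 2: p0@(3,4) p1@(3,1) p2@(0,4) p3@(3,4) -> at (2,0): 0 [-], cum=0
Step 3: p0@(3,3) p1@ESC p2@(0,3) p3@(3,3) -> at (2,0): 0 [-], cum=0
Step 4: p0@(3,2) p1@ESC p2@ESC p3@(3,2) -> at (2,0): 0 [-], cum=0
Step 5: p0@(3,1) p1@ESC p2@ESC p3@(3,1) -> at (2,0): 0 [-], cum=0
Step 6: p0@ESC p1@ESC p2@ESC p3@ESC -> at (2,0): 0 [-], cum=0
Total visits = 0

Answer: 0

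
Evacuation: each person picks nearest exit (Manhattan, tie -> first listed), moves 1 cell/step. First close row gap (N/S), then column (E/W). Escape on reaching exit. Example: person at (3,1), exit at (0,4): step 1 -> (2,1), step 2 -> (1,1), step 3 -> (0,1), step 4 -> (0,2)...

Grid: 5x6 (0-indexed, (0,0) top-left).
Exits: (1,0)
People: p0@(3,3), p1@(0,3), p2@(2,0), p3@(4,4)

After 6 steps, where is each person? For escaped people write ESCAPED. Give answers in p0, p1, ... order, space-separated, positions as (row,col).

Step 1: p0:(3,3)->(2,3) | p1:(0,3)->(1,3) | p2:(2,0)->(1,0)->EXIT | p3:(4,4)->(3,4)
Step 2: p0:(2,3)->(1,3) | p1:(1,3)->(1,2) | p2:escaped | p3:(3,4)->(2,4)
Step 3: p0:(1,3)->(1,2) | p1:(1,2)->(1,1) | p2:escaped | p3:(2,4)->(1,4)
Step 4: p0:(1,2)->(1,1) | p1:(1,1)->(1,0)->EXIT | p2:escaped | p3:(1,4)->(1,3)
Step 5: p0:(1,1)->(1,0)->EXIT | p1:escaped | p2:escaped | p3:(1,3)->(1,2)
Step 6: p0:escaped | p1:escaped | p2:escaped | p3:(1,2)->(1,1)

ESCAPED ESCAPED ESCAPED (1,1)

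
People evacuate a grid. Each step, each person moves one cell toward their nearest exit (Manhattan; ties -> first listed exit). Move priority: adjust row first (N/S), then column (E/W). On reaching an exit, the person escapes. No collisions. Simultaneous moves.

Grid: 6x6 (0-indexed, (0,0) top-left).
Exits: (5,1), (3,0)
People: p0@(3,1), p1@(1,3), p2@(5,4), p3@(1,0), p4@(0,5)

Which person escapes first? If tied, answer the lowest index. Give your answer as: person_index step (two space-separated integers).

Answer: 0 1

Derivation:
Step 1: p0:(3,1)->(3,0)->EXIT | p1:(1,3)->(2,3) | p2:(5,4)->(5,3) | p3:(1,0)->(2,0) | p4:(0,5)->(1,5)
Step 2: p0:escaped | p1:(2,3)->(3,3) | p2:(5,3)->(5,2) | p3:(2,0)->(3,0)->EXIT | p4:(1,5)->(2,5)
Step 3: p0:escaped | p1:(3,3)->(3,2) | p2:(5,2)->(5,1)->EXIT | p3:escaped | p4:(2,5)->(3,5)
Step 4: p0:escaped | p1:(3,2)->(3,1) | p2:escaped | p3:escaped | p4:(3,5)->(3,4)
Step 5: p0:escaped | p1:(3,1)->(3,0)->EXIT | p2:escaped | p3:escaped | p4:(3,4)->(3,3)
Step 6: p0:escaped | p1:escaped | p2:escaped | p3:escaped | p4:(3,3)->(3,2)
Step 7: p0:escaped | p1:escaped | p2:escaped | p3:escaped | p4:(3,2)->(3,1)
Step 8: p0:escaped | p1:escaped | p2:escaped | p3:escaped | p4:(3,1)->(3,0)->EXIT
Exit steps: [1, 5, 3, 2, 8]
First to escape: p0 at step 1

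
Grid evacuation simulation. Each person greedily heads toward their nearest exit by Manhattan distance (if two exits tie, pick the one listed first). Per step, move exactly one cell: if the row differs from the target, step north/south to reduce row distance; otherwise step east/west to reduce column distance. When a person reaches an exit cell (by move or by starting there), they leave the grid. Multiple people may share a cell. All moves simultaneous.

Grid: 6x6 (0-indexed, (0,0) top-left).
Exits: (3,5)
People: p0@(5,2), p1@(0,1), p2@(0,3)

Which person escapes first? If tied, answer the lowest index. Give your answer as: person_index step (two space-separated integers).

Answer: 0 5

Derivation:
Step 1: p0:(5,2)->(4,2) | p1:(0,1)->(1,1) | p2:(0,3)->(1,3)
Step 2: p0:(4,2)->(3,2) | p1:(1,1)->(2,1) | p2:(1,3)->(2,3)
Step 3: p0:(3,2)->(3,3) | p1:(2,1)->(3,1) | p2:(2,3)->(3,3)
Step 4: p0:(3,3)->(3,4) | p1:(3,1)->(3,2) | p2:(3,3)->(3,4)
Step 5: p0:(3,4)->(3,5)->EXIT | p1:(3,2)->(3,3) | p2:(3,4)->(3,5)->EXIT
Step 6: p0:escaped | p1:(3,3)->(3,4) | p2:escaped
Step 7: p0:escaped | p1:(3,4)->(3,5)->EXIT | p2:escaped
Exit steps: [5, 7, 5]
First to escape: p0 at step 5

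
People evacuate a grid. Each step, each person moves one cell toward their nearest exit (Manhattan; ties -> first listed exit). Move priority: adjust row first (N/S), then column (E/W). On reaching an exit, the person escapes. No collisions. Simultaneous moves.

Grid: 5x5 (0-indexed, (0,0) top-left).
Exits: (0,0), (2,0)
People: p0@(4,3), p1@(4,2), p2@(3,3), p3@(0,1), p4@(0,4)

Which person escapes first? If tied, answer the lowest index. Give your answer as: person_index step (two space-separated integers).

Answer: 3 1

Derivation:
Step 1: p0:(4,3)->(3,3) | p1:(4,2)->(3,2) | p2:(3,3)->(2,3) | p3:(0,1)->(0,0)->EXIT | p4:(0,4)->(0,3)
Step 2: p0:(3,3)->(2,3) | p1:(3,2)->(2,2) | p2:(2,3)->(2,2) | p3:escaped | p4:(0,3)->(0,2)
Step 3: p0:(2,3)->(2,2) | p1:(2,2)->(2,1) | p2:(2,2)->(2,1) | p3:escaped | p4:(0,2)->(0,1)
Step 4: p0:(2,2)->(2,1) | p1:(2,1)->(2,0)->EXIT | p2:(2,1)->(2,0)->EXIT | p3:escaped | p4:(0,1)->(0,0)->EXIT
Step 5: p0:(2,1)->(2,0)->EXIT | p1:escaped | p2:escaped | p3:escaped | p4:escaped
Exit steps: [5, 4, 4, 1, 4]
First to escape: p3 at step 1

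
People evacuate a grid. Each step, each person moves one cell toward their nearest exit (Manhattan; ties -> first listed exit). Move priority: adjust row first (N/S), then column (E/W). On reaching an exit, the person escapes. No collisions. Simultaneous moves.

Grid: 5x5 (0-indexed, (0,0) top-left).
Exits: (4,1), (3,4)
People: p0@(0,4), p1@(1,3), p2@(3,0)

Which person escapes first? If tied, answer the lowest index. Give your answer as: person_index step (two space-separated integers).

Step 1: p0:(0,4)->(1,4) | p1:(1,3)->(2,3) | p2:(3,0)->(4,0)
Step 2: p0:(1,4)->(2,4) | p1:(2,3)->(3,3) | p2:(4,0)->(4,1)->EXIT
Step 3: p0:(2,4)->(3,4)->EXIT | p1:(3,3)->(3,4)->EXIT | p2:escaped
Exit steps: [3, 3, 2]
First to escape: p2 at step 2

Answer: 2 2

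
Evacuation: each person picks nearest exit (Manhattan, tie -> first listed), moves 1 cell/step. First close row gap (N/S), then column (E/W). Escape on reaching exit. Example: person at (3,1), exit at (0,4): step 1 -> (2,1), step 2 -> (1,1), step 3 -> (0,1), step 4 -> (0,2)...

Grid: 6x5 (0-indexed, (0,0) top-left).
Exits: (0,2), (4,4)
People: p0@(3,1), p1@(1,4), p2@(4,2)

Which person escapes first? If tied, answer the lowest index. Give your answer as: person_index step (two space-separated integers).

Answer: 2 2

Derivation:
Step 1: p0:(3,1)->(2,1) | p1:(1,4)->(0,4) | p2:(4,2)->(4,3)
Step 2: p0:(2,1)->(1,1) | p1:(0,4)->(0,3) | p2:(4,3)->(4,4)->EXIT
Step 3: p0:(1,1)->(0,1) | p1:(0,3)->(0,2)->EXIT | p2:escaped
Step 4: p0:(0,1)->(0,2)->EXIT | p1:escaped | p2:escaped
Exit steps: [4, 3, 2]
First to escape: p2 at step 2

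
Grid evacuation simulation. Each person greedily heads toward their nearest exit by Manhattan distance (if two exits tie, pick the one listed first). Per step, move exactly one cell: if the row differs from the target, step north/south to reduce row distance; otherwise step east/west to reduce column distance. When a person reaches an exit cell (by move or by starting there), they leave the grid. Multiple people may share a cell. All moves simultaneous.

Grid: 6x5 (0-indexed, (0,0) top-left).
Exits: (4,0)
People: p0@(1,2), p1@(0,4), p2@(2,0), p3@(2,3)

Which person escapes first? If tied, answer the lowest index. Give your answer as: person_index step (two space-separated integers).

Answer: 2 2

Derivation:
Step 1: p0:(1,2)->(2,2) | p1:(0,4)->(1,4) | p2:(2,0)->(3,0) | p3:(2,3)->(3,3)
Step 2: p0:(2,2)->(3,2) | p1:(1,4)->(2,4) | p2:(3,0)->(4,0)->EXIT | p3:(3,3)->(4,3)
Step 3: p0:(3,2)->(4,2) | p1:(2,4)->(3,4) | p2:escaped | p3:(4,3)->(4,2)
Step 4: p0:(4,2)->(4,1) | p1:(3,4)->(4,4) | p2:escaped | p3:(4,2)->(4,1)
Step 5: p0:(4,1)->(4,0)->EXIT | p1:(4,4)->(4,3) | p2:escaped | p3:(4,1)->(4,0)->EXIT
Step 6: p0:escaped | p1:(4,3)->(4,2) | p2:escaped | p3:escaped
Step 7: p0:escaped | p1:(4,2)->(4,1) | p2:escaped | p3:escaped
Step 8: p0:escaped | p1:(4,1)->(4,0)->EXIT | p2:escaped | p3:escaped
Exit steps: [5, 8, 2, 5]
First to escape: p2 at step 2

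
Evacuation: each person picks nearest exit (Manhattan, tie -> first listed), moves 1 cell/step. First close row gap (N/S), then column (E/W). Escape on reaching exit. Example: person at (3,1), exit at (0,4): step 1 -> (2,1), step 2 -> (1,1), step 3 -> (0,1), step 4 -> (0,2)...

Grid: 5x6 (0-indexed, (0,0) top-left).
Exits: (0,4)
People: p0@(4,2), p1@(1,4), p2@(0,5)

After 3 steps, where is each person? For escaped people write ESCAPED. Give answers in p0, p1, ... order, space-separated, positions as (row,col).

Step 1: p0:(4,2)->(3,2) | p1:(1,4)->(0,4)->EXIT | p2:(0,5)->(0,4)->EXIT
Step 2: p0:(3,2)->(2,2) | p1:escaped | p2:escaped
Step 3: p0:(2,2)->(1,2) | p1:escaped | p2:escaped

(1,2) ESCAPED ESCAPED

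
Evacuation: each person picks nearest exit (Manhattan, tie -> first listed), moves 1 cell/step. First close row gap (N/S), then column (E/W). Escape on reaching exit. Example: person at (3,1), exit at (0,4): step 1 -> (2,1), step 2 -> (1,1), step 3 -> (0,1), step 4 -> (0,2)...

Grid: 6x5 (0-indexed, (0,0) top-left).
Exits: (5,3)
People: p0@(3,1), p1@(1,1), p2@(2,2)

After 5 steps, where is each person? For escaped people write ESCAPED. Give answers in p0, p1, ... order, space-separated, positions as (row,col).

Step 1: p0:(3,1)->(4,1) | p1:(1,1)->(2,1) | p2:(2,2)->(3,2)
Step 2: p0:(4,1)->(5,1) | p1:(2,1)->(3,1) | p2:(3,2)->(4,2)
Step 3: p0:(5,1)->(5,2) | p1:(3,1)->(4,1) | p2:(4,2)->(5,2)
Step 4: p0:(5,2)->(5,3)->EXIT | p1:(4,1)->(5,1) | p2:(5,2)->(5,3)->EXIT
Step 5: p0:escaped | p1:(5,1)->(5,2) | p2:escaped

ESCAPED (5,2) ESCAPED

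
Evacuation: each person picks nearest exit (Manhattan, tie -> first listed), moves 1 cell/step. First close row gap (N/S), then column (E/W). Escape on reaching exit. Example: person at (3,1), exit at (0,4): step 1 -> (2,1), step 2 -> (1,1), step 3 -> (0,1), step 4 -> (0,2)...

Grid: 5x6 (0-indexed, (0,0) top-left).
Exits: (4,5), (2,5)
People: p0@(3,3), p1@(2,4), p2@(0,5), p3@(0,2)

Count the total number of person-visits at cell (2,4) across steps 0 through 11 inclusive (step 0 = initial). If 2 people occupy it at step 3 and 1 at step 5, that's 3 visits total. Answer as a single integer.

Answer: 2

Derivation:
Step 0: p0@(3,3) p1@(2,4) p2@(0,5) p3@(0,2) -> at (2,4): 1 [p1], cum=1
Step 1: p0@(4,3) p1@ESC p2@(1,5) p3@(1,2) -> at (2,4): 0 [-], cum=1
Step 2: p0@(4,4) p1@ESC p2@ESC p3@(2,2) -> at (2,4): 0 [-], cum=1
Step 3: p0@ESC p1@ESC p2@ESC p3@(2,3) -> at (2,4): 0 [-], cum=1
Step 4: p0@ESC p1@ESC p2@ESC p3@(2,4) -> at (2,4): 1 [p3], cum=2
Step 5: p0@ESC p1@ESC p2@ESC p3@ESC -> at (2,4): 0 [-], cum=2
Total visits = 2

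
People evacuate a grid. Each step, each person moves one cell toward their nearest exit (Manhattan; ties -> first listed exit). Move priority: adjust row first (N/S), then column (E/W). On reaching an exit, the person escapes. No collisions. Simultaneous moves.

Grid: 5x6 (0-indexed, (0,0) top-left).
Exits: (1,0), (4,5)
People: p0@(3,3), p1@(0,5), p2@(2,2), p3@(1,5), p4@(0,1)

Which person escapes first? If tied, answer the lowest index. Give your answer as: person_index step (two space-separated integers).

Step 1: p0:(3,3)->(4,3) | p1:(0,5)->(1,5) | p2:(2,2)->(1,2) | p3:(1,5)->(2,5) | p4:(0,1)->(1,1)
Step 2: p0:(4,3)->(4,4) | p1:(1,5)->(2,5) | p2:(1,2)->(1,1) | p3:(2,5)->(3,5) | p4:(1,1)->(1,0)->EXIT
Step 3: p0:(4,4)->(4,5)->EXIT | p1:(2,5)->(3,5) | p2:(1,1)->(1,0)->EXIT | p3:(3,5)->(4,5)->EXIT | p4:escaped
Step 4: p0:escaped | p1:(3,5)->(4,5)->EXIT | p2:escaped | p3:escaped | p4:escaped
Exit steps: [3, 4, 3, 3, 2]
First to escape: p4 at step 2

Answer: 4 2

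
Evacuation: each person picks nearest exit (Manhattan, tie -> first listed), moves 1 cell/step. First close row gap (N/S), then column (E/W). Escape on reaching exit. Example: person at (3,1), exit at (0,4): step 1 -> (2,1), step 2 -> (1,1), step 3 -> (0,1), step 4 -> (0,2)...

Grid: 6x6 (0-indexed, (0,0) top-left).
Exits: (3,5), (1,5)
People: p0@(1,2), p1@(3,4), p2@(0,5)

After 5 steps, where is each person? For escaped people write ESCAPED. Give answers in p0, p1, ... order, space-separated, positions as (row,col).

Step 1: p0:(1,2)->(1,3) | p1:(3,4)->(3,5)->EXIT | p2:(0,5)->(1,5)->EXIT
Step 2: p0:(1,3)->(1,4) | p1:escaped | p2:escaped
Step 3: p0:(1,4)->(1,5)->EXIT | p1:escaped | p2:escaped

ESCAPED ESCAPED ESCAPED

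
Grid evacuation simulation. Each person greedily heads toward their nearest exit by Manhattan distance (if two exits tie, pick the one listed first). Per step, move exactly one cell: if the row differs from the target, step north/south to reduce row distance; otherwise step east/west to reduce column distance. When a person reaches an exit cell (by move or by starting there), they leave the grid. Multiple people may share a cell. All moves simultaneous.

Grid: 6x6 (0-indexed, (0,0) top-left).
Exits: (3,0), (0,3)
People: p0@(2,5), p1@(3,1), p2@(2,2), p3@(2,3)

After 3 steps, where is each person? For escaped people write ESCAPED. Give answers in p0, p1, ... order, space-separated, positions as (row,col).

Step 1: p0:(2,5)->(1,5) | p1:(3,1)->(3,0)->EXIT | p2:(2,2)->(3,2) | p3:(2,3)->(1,3)
Step 2: p0:(1,5)->(0,5) | p1:escaped | p2:(3,2)->(3,1) | p3:(1,3)->(0,3)->EXIT
Step 3: p0:(0,5)->(0,4) | p1:escaped | p2:(3,1)->(3,0)->EXIT | p3:escaped

(0,4) ESCAPED ESCAPED ESCAPED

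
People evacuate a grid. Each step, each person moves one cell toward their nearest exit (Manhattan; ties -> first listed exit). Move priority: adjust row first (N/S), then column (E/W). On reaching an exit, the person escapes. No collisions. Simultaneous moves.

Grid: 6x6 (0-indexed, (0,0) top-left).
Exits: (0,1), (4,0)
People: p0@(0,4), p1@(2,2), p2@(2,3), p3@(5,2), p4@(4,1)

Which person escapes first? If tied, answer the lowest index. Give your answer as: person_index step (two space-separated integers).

Step 1: p0:(0,4)->(0,3) | p1:(2,2)->(1,2) | p2:(2,3)->(1,3) | p3:(5,2)->(4,2) | p4:(4,1)->(4,0)->EXIT
Step 2: p0:(0,3)->(0,2) | p1:(1,2)->(0,2) | p2:(1,3)->(0,3) | p3:(4,2)->(4,1) | p4:escaped
Step 3: p0:(0,2)->(0,1)->EXIT | p1:(0,2)->(0,1)->EXIT | p2:(0,3)->(0,2) | p3:(4,1)->(4,0)->EXIT | p4:escaped
Step 4: p0:escaped | p1:escaped | p2:(0,2)->(0,1)->EXIT | p3:escaped | p4:escaped
Exit steps: [3, 3, 4, 3, 1]
First to escape: p4 at step 1

Answer: 4 1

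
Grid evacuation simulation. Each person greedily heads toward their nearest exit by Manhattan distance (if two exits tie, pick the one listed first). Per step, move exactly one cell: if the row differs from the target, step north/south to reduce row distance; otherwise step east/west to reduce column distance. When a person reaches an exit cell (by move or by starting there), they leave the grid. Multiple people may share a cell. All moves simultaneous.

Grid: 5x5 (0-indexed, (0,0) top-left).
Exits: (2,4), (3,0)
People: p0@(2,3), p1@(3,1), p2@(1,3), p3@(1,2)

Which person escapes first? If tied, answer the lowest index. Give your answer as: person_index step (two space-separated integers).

Answer: 0 1

Derivation:
Step 1: p0:(2,3)->(2,4)->EXIT | p1:(3,1)->(3,0)->EXIT | p2:(1,3)->(2,3) | p3:(1,2)->(2,2)
Step 2: p0:escaped | p1:escaped | p2:(2,3)->(2,4)->EXIT | p3:(2,2)->(2,3)
Step 3: p0:escaped | p1:escaped | p2:escaped | p3:(2,3)->(2,4)->EXIT
Exit steps: [1, 1, 2, 3]
First to escape: p0 at step 1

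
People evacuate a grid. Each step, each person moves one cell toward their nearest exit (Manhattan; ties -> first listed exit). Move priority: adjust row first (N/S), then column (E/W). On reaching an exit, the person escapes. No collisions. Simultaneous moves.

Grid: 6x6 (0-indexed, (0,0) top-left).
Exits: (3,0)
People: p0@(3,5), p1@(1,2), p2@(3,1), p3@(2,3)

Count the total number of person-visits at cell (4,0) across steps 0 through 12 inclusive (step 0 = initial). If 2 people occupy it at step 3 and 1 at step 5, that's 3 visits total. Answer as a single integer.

Step 0: p0@(3,5) p1@(1,2) p2@(3,1) p3@(2,3) -> at (4,0): 0 [-], cum=0
Step 1: p0@(3,4) p1@(2,2) p2@ESC p3@(3,3) -> at (4,0): 0 [-], cum=0
Step 2: p0@(3,3) p1@(3,2) p2@ESC p3@(3,2) -> at (4,0): 0 [-], cum=0
Step 3: p0@(3,2) p1@(3,1) p2@ESC p3@(3,1) -> at (4,0): 0 [-], cum=0
Step 4: p0@(3,1) p1@ESC p2@ESC p3@ESC -> at (4,0): 0 [-], cum=0
Step 5: p0@ESC p1@ESC p2@ESC p3@ESC -> at (4,0): 0 [-], cum=0
Total visits = 0

Answer: 0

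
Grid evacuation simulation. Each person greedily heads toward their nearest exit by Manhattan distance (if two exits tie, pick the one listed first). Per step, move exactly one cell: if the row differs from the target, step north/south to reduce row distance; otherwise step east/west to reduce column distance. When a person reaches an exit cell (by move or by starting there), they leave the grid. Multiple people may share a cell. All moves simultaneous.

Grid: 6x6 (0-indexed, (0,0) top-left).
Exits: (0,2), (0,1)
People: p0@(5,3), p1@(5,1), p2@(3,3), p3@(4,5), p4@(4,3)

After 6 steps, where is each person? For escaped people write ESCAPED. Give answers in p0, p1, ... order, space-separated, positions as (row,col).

Step 1: p0:(5,3)->(4,3) | p1:(5,1)->(4,1) | p2:(3,3)->(2,3) | p3:(4,5)->(3,5) | p4:(4,3)->(3,3)
Step 2: p0:(4,3)->(3,3) | p1:(4,1)->(3,1) | p2:(2,3)->(1,3) | p3:(3,5)->(2,5) | p4:(3,3)->(2,3)
Step 3: p0:(3,3)->(2,3) | p1:(3,1)->(2,1) | p2:(1,3)->(0,3) | p3:(2,5)->(1,5) | p4:(2,3)->(1,3)
Step 4: p0:(2,3)->(1,3) | p1:(2,1)->(1,1) | p2:(0,3)->(0,2)->EXIT | p3:(1,5)->(0,5) | p4:(1,3)->(0,3)
Step 5: p0:(1,3)->(0,3) | p1:(1,1)->(0,1)->EXIT | p2:escaped | p3:(0,5)->(0,4) | p4:(0,3)->(0,2)->EXIT
Step 6: p0:(0,3)->(0,2)->EXIT | p1:escaped | p2:escaped | p3:(0,4)->(0,3) | p4:escaped

ESCAPED ESCAPED ESCAPED (0,3) ESCAPED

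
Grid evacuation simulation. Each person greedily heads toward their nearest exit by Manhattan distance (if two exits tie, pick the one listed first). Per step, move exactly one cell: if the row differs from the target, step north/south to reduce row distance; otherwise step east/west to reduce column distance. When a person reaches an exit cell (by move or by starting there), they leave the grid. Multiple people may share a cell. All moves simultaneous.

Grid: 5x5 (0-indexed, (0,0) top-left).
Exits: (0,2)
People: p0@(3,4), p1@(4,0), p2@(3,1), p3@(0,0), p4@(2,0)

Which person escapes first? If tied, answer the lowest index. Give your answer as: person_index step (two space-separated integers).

Step 1: p0:(3,4)->(2,4) | p1:(4,0)->(3,0) | p2:(3,1)->(2,1) | p3:(0,0)->(0,1) | p4:(2,0)->(1,0)
Step 2: p0:(2,4)->(1,4) | p1:(3,0)->(2,0) | p2:(2,1)->(1,1) | p3:(0,1)->(0,2)->EXIT | p4:(1,0)->(0,0)
Step 3: p0:(1,4)->(0,4) | p1:(2,0)->(1,0) | p2:(1,1)->(0,1) | p3:escaped | p4:(0,0)->(0,1)
Step 4: p0:(0,4)->(0,3) | p1:(1,0)->(0,0) | p2:(0,1)->(0,2)->EXIT | p3:escaped | p4:(0,1)->(0,2)->EXIT
Step 5: p0:(0,3)->(0,2)->EXIT | p1:(0,0)->(0,1) | p2:escaped | p3:escaped | p4:escaped
Step 6: p0:escaped | p1:(0,1)->(0,2)->EXIT | p2:escaped | p3:escaped | p4:escaped
Exit steps: [5, 6, 4, 2, 4]
First to escape: p3 at step 2

Answer: 3 2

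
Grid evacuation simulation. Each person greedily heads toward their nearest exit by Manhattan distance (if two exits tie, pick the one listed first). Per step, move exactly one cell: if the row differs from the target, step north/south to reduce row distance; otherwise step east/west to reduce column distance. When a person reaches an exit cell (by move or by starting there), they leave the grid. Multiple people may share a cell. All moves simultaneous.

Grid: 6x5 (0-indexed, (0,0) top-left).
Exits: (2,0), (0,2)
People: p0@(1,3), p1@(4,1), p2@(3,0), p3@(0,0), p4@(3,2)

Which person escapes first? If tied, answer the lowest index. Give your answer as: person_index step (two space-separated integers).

Answer: 2 1

Derivation:
Step 1: p0:(1,3)->(0,3) | p1:(4,1)->(3,1) | p2:(3,0)->(2,0)->EXIT | p3:(0,0)->(1,0) | p4:(3,2)->(2,2)
Step 2: p0:(0,3)->(0,2)->EXIT | p1:(3,1)->(2,1) | p2:escaped | p3:(1,0)->(2,0)->EXIT | p4:(2,2)->(2,1)
Step 3: p0:escaped | p1:(2,1)->(2,0)->EXIT | p2:escaped | p3:escaped | p4:(2,1)->(2,0)->EXIT
Exit steps: [2, 3, 1, 2, 3]
First to escape: p2 at step 1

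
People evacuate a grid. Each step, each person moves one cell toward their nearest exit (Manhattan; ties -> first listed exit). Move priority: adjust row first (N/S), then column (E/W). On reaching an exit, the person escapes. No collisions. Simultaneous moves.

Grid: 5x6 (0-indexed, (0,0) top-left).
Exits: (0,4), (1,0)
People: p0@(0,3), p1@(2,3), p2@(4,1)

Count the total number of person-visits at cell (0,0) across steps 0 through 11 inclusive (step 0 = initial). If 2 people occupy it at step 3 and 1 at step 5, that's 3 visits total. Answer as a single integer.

Step 0: p0@(0,3) p1@(2,3) p2@(4,1) -> at (0,0): 0 [-], cum=0
Step 1: p0@ESC p1@(1,3) p2@(3,1) -> at (0,0): 0 [-], cum=0
Step 2: p0@ESC p1@(0,3) p2@(2,1) -> at (0,0): 0 [-], cum=0
Step 3: p0@ESC p1@ESC p2@(1,1) -> at (0,0): 0 [-], cum=0
Step 4: p0@ESC p1@ESC p2@ESC -> at (0,0): 0 [-], cum=0
Total visits = 0

Answer: 0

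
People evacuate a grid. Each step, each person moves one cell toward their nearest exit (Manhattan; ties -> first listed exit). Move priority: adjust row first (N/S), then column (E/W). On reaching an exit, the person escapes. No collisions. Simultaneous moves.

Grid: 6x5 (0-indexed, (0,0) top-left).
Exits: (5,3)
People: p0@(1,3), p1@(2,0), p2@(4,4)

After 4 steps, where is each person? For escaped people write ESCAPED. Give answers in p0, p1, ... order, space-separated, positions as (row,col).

Step 1: p0:(1,3)->(2,3) | p1:(2,0)->(3,0) | p2:(4,4)->(5,4)
Step 2: p0:(2,3)->(3,3) | p1:(3,0)->(4,0) | p2:(5,4)->(5,3)->EXIT
Step 3: p0:(3,3)->(4,3) | p1:(4,0)->(5,0) | p2:escaped
Step 4: p0:(4,3)->(5,3)->EXIT | p1:(5,0)->(5,1) | p2:escaped

ESCAPED (5,1) ESCAPED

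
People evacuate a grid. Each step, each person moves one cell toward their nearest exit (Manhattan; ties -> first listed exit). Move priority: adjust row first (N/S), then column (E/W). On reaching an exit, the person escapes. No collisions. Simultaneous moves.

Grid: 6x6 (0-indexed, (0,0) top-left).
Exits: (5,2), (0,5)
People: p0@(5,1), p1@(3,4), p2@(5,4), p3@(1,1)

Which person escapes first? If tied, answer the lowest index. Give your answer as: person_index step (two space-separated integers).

Step 1: p0:(5,1)->(5,2)->EXIT | p1:(3,4)->(4,4) | p2:(5,4)->(5,3) | p3:(1,1)->(2,1)
Step 2: p0:escaped | p1:(4,4)->(5,4) | p2:(5,3)->(5,2)->EXIT | p3:(2,1)->(3,1)
Step 3: p0:escaped | p1:(5,4)->(5,3) | p2:escaped | p3:(3,1)->(4,1)
Step 4: p0:escaped | p1:(5,3)->(5,2)->EXIT | p2:escaped | p3:(4,1)->(5,1)
Step 5: p0:escaped | p1:escaped | p2:escaped | p3:(5,1)->(5,2)->EXIT
Exit steps: [1, 4, 2, 5]
First to escape: p0 at step 1

Answer: 0 1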